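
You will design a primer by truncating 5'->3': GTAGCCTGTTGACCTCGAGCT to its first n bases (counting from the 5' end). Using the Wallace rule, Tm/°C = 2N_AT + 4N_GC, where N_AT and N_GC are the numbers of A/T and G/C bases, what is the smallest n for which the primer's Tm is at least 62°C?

First 19 bases: GTAGCCTGTTGACCTCGAG → Tm = 60°C (< 62°C)
First 20 bases: GTAGCCTGTTGACCTCGAGC → Tm = 64°C (≥ 62°C)
Since every base adds ≥2°C, Tm only increases with n, so the threshold is first crossed at n = 20.

n = 20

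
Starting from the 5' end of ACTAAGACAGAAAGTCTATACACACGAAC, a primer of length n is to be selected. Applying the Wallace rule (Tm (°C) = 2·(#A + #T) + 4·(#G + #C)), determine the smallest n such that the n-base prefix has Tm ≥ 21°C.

First 7 bases: ACTAAGA → Tm = 18°C (< 21°C)
First 8 bases: ACTAAGAC → Tm = 22°C (≥ 21°C)
Since every base adds ≥2°C, Tm only increases with n, so the threshold is first crossed at n = 8.

n = 8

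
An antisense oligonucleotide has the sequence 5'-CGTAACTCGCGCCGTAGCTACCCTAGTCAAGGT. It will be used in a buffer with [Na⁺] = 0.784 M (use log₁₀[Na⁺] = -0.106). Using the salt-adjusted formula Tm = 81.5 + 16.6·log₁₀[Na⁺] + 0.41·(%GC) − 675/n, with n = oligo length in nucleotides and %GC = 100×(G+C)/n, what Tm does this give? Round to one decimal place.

Length n = 33. Counting bases: A=7, T=7, C=11, G=8
G+C = 19, so %GC = 19/33 × 100 = 57.576%
Salt term: 16.6 × (-0.106) = -1.76
GC term: 0.41 × 57.576 = 23.606; length term: −675/33 = −20.455
Tm = 81.5 + (-1.76) + 23.606 − 20.455 = 82.891 → 82.9°C

82.9°C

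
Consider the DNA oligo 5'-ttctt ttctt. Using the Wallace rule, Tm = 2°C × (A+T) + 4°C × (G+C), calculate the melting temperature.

24°C

Base counts: C=2, A=0, T=8, G=0
A+T = 8, G+C = 2
Tm = 4·2 + 2·8 = 8 + 16 = 24°C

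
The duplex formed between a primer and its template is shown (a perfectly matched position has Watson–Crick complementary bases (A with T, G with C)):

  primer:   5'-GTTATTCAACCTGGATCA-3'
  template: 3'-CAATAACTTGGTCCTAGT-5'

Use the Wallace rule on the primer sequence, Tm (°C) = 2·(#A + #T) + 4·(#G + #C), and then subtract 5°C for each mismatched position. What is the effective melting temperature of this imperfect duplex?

Primer base counts: A=5, T=6, G=3, C=4 → A+T=11, G+C=7
Perfect-match Tm = 2(11) + 4(7) = 22 + 28 = 50°C
Mismatches (positions where the bases are not complementary): 2 (at positions 7, 12)
Effective Tm = 50 − 2×5 = 50 − 10 = 40°C

40°C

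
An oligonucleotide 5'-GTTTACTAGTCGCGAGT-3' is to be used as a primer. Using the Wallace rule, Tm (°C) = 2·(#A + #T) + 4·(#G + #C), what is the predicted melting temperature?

50°C

Base counts: C=3, T=6, A=3, G=5
AT pairs contribute 9, GC pairs contribute 8.
Tm = 4·8 + 2·9 = 32 + 18 = 50°C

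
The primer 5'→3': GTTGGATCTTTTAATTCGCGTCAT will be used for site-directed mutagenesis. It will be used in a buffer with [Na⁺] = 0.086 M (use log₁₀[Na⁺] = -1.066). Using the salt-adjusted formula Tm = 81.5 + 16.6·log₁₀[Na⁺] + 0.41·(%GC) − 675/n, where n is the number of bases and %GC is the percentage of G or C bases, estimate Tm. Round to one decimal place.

51.1°C

Length n = 24. G=5, A=4, C=4, T=11
G+C = 9, so %GC = 9/24 × 100 = 37.5%
Salt term: 16.6 × (-1.066) = -17.696
GC term: 0.41 × 37.5 = 15.375; length term: −675/24 = −28.125
Tm = 81.5 + (-17.696) + 15.375 − 28.125 = 51.054 → 51.1°C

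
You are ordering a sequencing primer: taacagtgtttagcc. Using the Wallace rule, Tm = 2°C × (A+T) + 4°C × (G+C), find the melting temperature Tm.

Base counts: G=3, A=4, C=3, T=5
So N_AT = 9 and N_GC = 6.
Tm = 2×9 + 4×6 = 42°C

42°C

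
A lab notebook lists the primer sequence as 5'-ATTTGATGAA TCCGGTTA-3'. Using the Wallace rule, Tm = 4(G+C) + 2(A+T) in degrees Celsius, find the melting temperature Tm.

Counting bases: A=5, G=4, C=2, T=7
A+T = 12, G+C = 6
Tm = 4·6 + 2·12 = 24 + 24 = 48°C

48°C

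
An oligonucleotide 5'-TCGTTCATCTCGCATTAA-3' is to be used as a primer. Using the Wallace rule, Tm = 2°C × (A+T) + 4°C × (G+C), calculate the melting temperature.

50°C

Counting bases: C=5, A=4, T=7, G=2
A+T = 11, G+C = 7
Tm = 4·7 + 2·11 = 28 + 22 = 50°C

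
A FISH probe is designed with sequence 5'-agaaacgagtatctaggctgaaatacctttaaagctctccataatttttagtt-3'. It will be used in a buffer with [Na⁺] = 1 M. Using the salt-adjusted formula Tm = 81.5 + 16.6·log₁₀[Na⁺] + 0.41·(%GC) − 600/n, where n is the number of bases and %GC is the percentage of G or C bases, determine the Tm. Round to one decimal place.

Length n = 53. T=18, C=9, A=18, G=8
G+C = 17, so %GC = 17/53 × 100 = 32.075%
Salt term: 16.6 × (0) = 0
GC term: 0.41 × 32.075 = 13.151; length term: −600/53 = −11.321
Tm = 81.5 + (0) + 13.151 − 11.321 = 83.33 → 83.3°C

83.3°C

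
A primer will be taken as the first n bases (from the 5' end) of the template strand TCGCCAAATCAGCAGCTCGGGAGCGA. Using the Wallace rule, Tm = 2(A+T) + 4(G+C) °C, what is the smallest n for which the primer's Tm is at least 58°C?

n = 19

First 18 bases: TCGCCAAATCAGCAGCTC → Tm = 56°C (< 58°C)
First 19 bases: TCGCCAAATCAGCAGCTCG → Tm = 60°C (≥ 58°C)
Since every base adds ≥2°C, Tm only increases with n, so the threshold is first crossed at n = 19.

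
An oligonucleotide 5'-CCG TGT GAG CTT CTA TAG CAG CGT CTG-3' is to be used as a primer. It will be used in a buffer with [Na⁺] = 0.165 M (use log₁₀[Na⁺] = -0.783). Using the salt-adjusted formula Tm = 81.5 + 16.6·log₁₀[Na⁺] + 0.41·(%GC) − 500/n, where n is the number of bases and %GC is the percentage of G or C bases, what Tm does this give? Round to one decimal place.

72.8°C

Length n = 27. Scanning the sequence gives C=7, A=4, T=8, G=8.
G+C = 15, so %GC = 15/27 × 100 = 55.556%
Salt term: 16.6 × (-0.783) = -12.998
GC term: 0.41 × 55.556 = 22.778; length term: −500/27 = −18.519
Tm = 81.5 + (-12.998) + 22.778 − 18.519 = 72.761 → 72.8°C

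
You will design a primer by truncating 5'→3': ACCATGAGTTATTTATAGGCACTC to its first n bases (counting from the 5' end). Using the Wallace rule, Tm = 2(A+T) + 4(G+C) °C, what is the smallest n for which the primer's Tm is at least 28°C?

First 9 bases: ACCATGAGT → Tm = 26°C (< 28°C)
First 10 bases: ACCATGAGTT → Tm = 28°C (≥ 28°C)
Each additional base adds 2°C (A/T) or 4°C (G/C), so Tm is non-decreasing in n; n = 10 is the first length to reach 28°C.

n = 10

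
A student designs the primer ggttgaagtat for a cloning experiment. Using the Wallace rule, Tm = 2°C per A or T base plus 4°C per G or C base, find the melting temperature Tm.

30°C

Base counts: C=0, G=4, T=4, A=3
So N_AT = 7 and N_GC = 4.
Tm = 2(7) + 4(4) = 14 + 16 = 30°C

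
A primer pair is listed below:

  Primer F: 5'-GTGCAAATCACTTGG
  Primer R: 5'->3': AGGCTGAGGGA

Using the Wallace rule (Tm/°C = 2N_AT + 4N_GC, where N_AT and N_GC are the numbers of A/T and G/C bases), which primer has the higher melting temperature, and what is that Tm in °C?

Primer F, 44°C

Primer F: A+T=8, G+C=7 → Tm = 2(8)+4(7) = 44°C
Primer R: A+T=4, G+C=7 → Tm = 2(4)+4(7) = 36°C
44°C vs 36°C → primer F is higher.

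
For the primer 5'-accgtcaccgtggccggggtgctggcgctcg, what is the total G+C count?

24

Counting bases: C=11, T=5, A=2, G=13
Total G or C: 13 + 11 = 24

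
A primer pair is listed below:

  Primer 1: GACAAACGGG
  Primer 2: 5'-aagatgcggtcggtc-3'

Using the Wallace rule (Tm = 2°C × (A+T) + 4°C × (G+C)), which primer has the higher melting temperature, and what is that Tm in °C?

Primer 1: A+T=4, G+C=6 → Tm = 2(4)+4(6) = 32°C
Primer 2: A+T=6, G+C=9 → Tm = 2(6)+4(9) = 48°C
32°C vs 48°C → primer 2 is higher.

Primer 2, 48°C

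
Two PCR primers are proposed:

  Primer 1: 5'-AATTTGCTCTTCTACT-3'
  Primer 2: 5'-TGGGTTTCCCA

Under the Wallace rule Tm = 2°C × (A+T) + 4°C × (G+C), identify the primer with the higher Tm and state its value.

Primer 1: A+T=11, G+C=5 → Tm = 2(11)+4(5) = 42°C
Primer 2: A+T=5, G+C=6 → Tm = 2(5)+4(6) = 34°C
42°C vs 34°C → primer 1 is higher.

Primer 1, 42°C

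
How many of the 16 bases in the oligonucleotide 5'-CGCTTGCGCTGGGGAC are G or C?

12

Base counts: C=5, T=3, A=1, G=7
G+C = 7 + 5 = 12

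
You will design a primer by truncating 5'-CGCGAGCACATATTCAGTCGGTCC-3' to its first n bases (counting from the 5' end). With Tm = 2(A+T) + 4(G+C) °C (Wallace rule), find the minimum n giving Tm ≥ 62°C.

First 19 bases: CGCGAGCACATATTCAGTC → Tm = 58°C (< 62°C)
First 20 bases: CGCGAGCACATATTCAGTCG → Tm = 62°C (≥ 62°C)
Since every base adds ≥2°C, Tm only increases with n, so the threshold is first crossed at n = 20.

n = 20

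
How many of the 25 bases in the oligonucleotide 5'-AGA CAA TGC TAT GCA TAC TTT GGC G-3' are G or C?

G=6, C=5, A=7, T=7
Total G or C: 6 + 5 = 11

11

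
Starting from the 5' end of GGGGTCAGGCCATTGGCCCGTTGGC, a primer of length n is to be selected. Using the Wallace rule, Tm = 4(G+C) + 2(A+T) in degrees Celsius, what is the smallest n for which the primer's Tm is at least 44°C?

First 12 bases: GGGGTCAGGCCA → Tm = 42°C (< 44°C)
First 13 bases: GGGGTCAGGCCAT → Tm = 44°C (≥ 44°C)
Since every base adds ≥2°C, Tm only increases with n, so the threshold is first crossed at n = 13.

n = 13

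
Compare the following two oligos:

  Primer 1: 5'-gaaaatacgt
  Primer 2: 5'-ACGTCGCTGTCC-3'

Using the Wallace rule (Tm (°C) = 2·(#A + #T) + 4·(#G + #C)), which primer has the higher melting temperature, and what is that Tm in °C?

Primer 2, 40°C

Primer 1: A+T=7, G+C=3 → Tm = 2(7)+4(3) = 26°C
Primer 2: A+T=4, G+C=8 → Tm = 2(4)+4(8) = 40°C
26°C vs 40°C → primer 2 is higher.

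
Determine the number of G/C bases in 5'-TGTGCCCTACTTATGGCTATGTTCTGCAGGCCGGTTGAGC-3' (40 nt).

22

Scanning the sequence gives C=10, G=12, A=5, T=13.
Total G or C: 12 + 10 = 22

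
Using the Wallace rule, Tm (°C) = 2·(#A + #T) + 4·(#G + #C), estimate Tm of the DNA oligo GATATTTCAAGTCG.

38°C

T=5, C=2, G=3, A=4
So N_AT = 9 and N_GC = 5.
Tm = 4·5 + 2·9 = 20 + 18 = 38°C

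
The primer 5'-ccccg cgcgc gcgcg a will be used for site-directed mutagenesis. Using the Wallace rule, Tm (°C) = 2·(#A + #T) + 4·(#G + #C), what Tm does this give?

G=6, T=0, C=9, A=1
So N_AT = 1 and N_GC = 15.
Tm = 2×1 + 4×15 = 62°C

62°C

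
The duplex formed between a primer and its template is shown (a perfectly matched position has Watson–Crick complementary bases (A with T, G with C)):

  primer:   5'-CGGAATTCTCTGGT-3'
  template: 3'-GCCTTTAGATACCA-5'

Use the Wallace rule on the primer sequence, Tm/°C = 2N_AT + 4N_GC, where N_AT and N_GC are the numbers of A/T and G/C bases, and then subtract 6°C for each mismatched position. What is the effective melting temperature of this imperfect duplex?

Primer base counts: A=2, T=5, G=4, C=3 → A+T=7, G+C=7
Perfect-match Tm = 2(7) + 4(7) = 14 + 28 = 42°C
Mismatches (positions where the bases are not complementary): 2 (at positions 6, 10)
Effective Tm = 42 − 2×6 = 42 − 12 = 30°C

30°C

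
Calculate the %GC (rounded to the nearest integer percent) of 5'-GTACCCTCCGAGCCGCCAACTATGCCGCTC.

67%

Scanning the sequence gives C=14, T=5, A=5, G=6.
G+C = 6 + 14 = 20 out of 30 bases
%GC = 20/30 × 100 = 66.67% ≈ 67%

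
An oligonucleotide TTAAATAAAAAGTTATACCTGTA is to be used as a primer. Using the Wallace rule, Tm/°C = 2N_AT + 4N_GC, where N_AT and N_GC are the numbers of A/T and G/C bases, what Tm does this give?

54°C

Counting bases: G=2, A=11, T=8, C=2
AT pairs contribute 19, GC pairs contribute 4.
Tm = 4·4 + 2·19 = 16 + 38 = 54°C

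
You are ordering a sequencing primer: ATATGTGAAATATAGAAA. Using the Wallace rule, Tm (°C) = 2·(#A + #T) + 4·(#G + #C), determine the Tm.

42°C

Counting bases: A=10, C=0, T=5, G=3
A+T = 15, G+C = 3
Tm = 2(15) + 4(3) = 30 + 12 = 42°C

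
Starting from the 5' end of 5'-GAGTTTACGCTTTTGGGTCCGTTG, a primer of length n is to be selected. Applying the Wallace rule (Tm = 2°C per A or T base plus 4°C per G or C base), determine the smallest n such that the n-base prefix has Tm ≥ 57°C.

n = 20

First 19 bases: GAGTTTACGCTTTTGGGTC → Tm = 56°C (< 57°C)
First 20 bases: GAGTTTACGCTTTTGGGTCC → Tm = 60°C (≥ 57°C)
Each additional base adds 2°C (A/T) or 4°C (G/C), so Tm is non-decreasing in n; n = 20 is the first length to reach 57°C.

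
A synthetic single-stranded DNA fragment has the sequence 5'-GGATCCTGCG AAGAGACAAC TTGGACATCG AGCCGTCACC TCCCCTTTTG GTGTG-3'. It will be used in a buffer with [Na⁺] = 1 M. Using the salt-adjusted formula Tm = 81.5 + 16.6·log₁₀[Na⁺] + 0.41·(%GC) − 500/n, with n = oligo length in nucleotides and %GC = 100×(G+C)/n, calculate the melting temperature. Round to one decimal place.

Length n = 55. C=16, G=15, T=13, A=11
G+C = 31, so %GC = 31/55 × 100 = 56.364%
Salt term: 16.6 × (0) = 0
GC term: 0.41 × 56.364 = 23.109; length term: −500/55 = −9.091
Tm = 81.5 + (0) + 23.109 − 9.091 = 95.518 → 95.5°C

95.5°C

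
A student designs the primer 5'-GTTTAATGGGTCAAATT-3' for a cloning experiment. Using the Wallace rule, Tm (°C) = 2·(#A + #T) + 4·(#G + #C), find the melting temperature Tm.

Base counts: A=5, G=4, T=7, C=1
So N_AT = 12 and N_GC = 5.
Tm = 2(12) + 4(5) = 24 + 20 = 44°C

44°C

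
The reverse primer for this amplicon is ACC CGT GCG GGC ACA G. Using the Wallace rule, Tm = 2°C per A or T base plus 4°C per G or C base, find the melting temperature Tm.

56°C

A=3, G=6, T=1, C=6
So N_AT = 4 and N_GC = 12.
Tm = 2×4 + 4×12 = 56°C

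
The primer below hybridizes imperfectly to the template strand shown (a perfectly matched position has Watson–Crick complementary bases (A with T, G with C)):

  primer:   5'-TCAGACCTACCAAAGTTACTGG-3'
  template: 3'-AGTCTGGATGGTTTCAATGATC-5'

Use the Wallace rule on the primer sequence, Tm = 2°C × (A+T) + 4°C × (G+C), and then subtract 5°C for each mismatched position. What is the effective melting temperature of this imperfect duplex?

59°C

Primer base counts: A=7, T=5, G=4, C=6 → A+T=12, G+C=10
Perfect-match Tm = 2(12) + 4(10) = 24 + 40 = 64°C
Mismatches (positions where the bases are not complementary): 1 (at position 21)
Effective Tm = 64 − 1×5 = 64 − 5 = 59°C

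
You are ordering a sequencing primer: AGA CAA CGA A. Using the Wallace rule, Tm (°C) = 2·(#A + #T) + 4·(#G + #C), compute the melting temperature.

Scanning the sequence gives C=2, A=6, T=0, G=2.
So N_AT = 6 and N_GC = 4.
Tm = 2×6 + 4×4 = 28°C

28°C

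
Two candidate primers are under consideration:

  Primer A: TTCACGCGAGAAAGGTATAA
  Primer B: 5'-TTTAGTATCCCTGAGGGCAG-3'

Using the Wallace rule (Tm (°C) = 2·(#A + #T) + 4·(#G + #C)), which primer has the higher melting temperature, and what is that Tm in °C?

Primer B, 60°C

Primer A: A+T=12, G+C=8 → Tm = 2(12)+4(8) = 56°C
Primer B: A+T=10, G+C=10 → Tm = 2(10)+4(10) = 60°C
56°C vs 60°C → primer B is higher.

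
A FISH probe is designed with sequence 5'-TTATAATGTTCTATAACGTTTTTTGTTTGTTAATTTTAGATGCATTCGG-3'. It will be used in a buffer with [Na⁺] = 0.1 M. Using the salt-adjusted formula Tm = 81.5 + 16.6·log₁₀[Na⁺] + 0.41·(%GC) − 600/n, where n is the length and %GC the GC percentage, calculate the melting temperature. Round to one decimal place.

Length n = 49. Base counts: A=11, C=4, T=26, G=8
G+C = 12, so %GC = 12/49 × 100 = 24.49%
Salt term: 16.6 × (-1) = -16.6
GC term: 0.41 × 24.49 = 10.041; length term: −600/49 = −12.245
Tm = 81.5 + (-16.6) + 10.041 − 12.245 = 62.696 → 62.7°C

62.7°C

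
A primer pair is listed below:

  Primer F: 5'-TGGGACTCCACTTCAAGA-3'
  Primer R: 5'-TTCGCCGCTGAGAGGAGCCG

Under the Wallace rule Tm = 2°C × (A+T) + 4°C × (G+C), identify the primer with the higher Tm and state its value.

Primer R, 68°C

Primer F: A+T=9, G+C=9 → Tm = 2(9)+4(9) = 54°C
Primer R: A+T=6, G+C=14 → Tm = 2(6)+4(14) = 68°C
54°C vs 68°C → primer R is higher.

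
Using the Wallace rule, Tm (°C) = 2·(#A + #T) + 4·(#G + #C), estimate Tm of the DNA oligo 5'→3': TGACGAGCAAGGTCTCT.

Counting bases: T=4, G=5, A=4, C=4
AT pairs contribute 8, GC pairs contribute 9.
Tm = 2×8 + 4×9 = 52°C

52°C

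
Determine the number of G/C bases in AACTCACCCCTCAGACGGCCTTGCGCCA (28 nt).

18

Base counts: G=5, A=6, C=13, T=4
G+C = 5 + 13 = 18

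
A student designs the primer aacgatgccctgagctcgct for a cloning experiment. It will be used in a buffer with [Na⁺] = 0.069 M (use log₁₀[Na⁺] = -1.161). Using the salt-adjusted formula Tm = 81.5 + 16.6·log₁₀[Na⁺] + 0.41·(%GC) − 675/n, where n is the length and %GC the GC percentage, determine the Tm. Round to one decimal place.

Length n = 20. Base counts: T=4, G=5, C=7, A=4
G+C = 12, so %GC = 12/20 × 100 = 60%
Salt term: 16.6 × (-1.161) = -19.273
GC term: 0.41 × 60 = 24.6; length term: −675/20 = −33.75
Tm = 81.5 + (-19.273) + 24.6 − 33.75 = 53.077 → 53.1°C

53.1°C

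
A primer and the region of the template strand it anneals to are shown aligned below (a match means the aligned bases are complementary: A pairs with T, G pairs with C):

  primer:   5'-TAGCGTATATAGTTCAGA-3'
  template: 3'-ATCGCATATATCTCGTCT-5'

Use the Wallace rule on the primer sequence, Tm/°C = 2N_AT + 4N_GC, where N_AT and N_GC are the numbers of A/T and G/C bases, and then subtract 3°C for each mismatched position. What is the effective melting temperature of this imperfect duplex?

42°C

Primer base counts: A=6, T=6, G=4, C=2 → A+T=12, G+C=6
Perfect-match Tm = 2(12) + 4(6) = 24 + 24 = 48°C
Mismatches (positions where the bases are not complementary): 2 (at positions 13, 14)
Effective Tm = 48 − 2×3 = 48 − 6 = 42°C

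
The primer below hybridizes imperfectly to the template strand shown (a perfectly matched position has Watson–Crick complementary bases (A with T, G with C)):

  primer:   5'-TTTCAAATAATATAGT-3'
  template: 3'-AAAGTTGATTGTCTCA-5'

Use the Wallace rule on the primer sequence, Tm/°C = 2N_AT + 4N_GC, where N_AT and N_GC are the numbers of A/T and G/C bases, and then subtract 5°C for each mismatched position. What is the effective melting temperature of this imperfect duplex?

Primer base counts: A=7, T=7, G=1, C=1 → A+T=14, G+C=2
Perfect-match Tm = 2(14) + 4(2) = 28 + 8 = 36°C
Mismatches (positions where the bases are not complementary): 3 (at positions 7, 11, 13)
Effective Tm = 36 − 3×5 = 36 − 15 = 21°C

21°C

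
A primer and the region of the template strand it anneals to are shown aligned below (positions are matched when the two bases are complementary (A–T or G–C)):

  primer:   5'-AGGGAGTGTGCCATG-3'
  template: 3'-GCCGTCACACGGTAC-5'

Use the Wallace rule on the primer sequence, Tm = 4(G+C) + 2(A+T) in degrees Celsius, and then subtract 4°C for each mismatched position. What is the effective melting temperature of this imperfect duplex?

40°C

Primer base counts: A=3, T=3, G=7, C=2 → A+T=6, G+C=9
Perfect-match Tm = 2(6) + 4(9) = 12 + 36 = 48°C
Mismatches (positions where the bases are not complementary): 2 (at positions 1, 4)
Effective Tm = 48 − 2×4 = 48 − 8 = 40°C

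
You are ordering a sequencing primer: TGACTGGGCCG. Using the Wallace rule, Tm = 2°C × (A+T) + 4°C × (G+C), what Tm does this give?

38°C

Base counts: C=3, A=1, T=2, G=5
A+T = 3, G+C = 8
Tm = 2×3 + 4×8 = 38°C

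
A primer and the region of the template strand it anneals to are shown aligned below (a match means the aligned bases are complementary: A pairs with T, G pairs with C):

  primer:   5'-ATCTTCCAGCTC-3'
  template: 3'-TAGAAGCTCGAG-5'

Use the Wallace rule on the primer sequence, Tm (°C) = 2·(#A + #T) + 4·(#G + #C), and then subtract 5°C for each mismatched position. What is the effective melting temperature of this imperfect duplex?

Primer base counts: A=2, T=4, G=1, C=5 → A+T=6, G+C=6
Perfect-match Tm = 2(6) + 4(6) = 12 + 24 = 36°C
Mismatches (positions where the bases are not complementary): 1 (at position 7)
Effective Tm = 36 − 1×5 = 36 − 5 = 31°C

31°C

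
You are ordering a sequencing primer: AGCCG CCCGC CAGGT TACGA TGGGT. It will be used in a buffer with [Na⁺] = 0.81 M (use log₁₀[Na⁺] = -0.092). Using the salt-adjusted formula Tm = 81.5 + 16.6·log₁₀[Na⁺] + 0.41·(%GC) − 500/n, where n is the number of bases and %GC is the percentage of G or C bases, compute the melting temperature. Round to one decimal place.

87.9°C

Length n = 25. Scanning the sequence gives A=4, C=8, G=9, T=4.
G+C = 17, so %GC = 17/25 × 100 = 68%
Salt term: 16.6 × (-0.092) = -1.527
GC term: 0.41 × 68 = 27.88; length term: −500/25 = −20
Tm = 81.5 + (-1.527) + 27.88 − 20 = 87.853 → 87.9°C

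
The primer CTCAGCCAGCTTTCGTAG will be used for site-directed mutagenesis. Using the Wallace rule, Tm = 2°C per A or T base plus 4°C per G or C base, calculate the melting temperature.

56°C

Counting bases: C=6, T=5, G=4, A=3
AT pairs contribute 8, GC pairs contribute 10.
Tm = 2×8 + 4×10 = 56°C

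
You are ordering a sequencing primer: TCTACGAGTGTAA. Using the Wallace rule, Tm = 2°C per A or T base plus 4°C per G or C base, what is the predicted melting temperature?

36°C

A=4, T=4, G=3, C=2
So N_AT = 8 and N_GC = 5.
Tm = 4·5 + 2·8 = 20 + 16 = 36°C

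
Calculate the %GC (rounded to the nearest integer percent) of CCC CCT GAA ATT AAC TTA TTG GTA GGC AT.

G=5, T=9, A=8, C=7
G+C = 5 + 7 = 12 out of 29 bases
%GC = 12/29 × 100 = 41.38% ≈ 41%

41%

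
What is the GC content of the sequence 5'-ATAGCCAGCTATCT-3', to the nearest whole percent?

43%

Scanning the sequence gives T=4, C=4, G=2, A=4.
G+C = 2 + 4 = 6 out of 14 bases
%GC = 6/14 × 100 = 42.86% ≈ 43%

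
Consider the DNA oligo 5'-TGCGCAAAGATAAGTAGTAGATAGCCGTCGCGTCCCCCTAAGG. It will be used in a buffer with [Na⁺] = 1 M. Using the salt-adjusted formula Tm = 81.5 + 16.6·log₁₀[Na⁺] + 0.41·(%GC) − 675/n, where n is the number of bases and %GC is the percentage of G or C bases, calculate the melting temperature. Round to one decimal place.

Length n = 43. Counting bases: A=12, C=11, T=8, G=12
G+C = 23, so %GC = 23/43 × 100 = 53.488%
Salt term: 16.6 × (0) = 0
GC term: 0.41 × 53.488 = 21.93; length term: −675/43 = −15.698
Tm = 81.5 + (0) + 21.93 − 15.698 = 87.732 → 87.7°C

87.7°C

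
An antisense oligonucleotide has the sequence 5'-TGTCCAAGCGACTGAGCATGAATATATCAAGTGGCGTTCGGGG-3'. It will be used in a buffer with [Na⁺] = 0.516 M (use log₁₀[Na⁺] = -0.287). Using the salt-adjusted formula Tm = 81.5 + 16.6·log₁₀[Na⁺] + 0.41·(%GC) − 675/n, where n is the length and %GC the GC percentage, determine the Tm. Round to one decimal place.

82.0°C

Length n = 43. Counting bases: A=11, G=14, C=8, T=10
G+C = 22, so %GC = 22/43 × 100 = 51.163%
Salt term: 16.6 × (-0.287) = -4.764
GC term: 0.41 × 51.163 = 20.977; length term: −675/43 = −15.698
Tm = 81.5 + (-4.764) + 20.977 − 15.698 = 82.015 → 82.0°C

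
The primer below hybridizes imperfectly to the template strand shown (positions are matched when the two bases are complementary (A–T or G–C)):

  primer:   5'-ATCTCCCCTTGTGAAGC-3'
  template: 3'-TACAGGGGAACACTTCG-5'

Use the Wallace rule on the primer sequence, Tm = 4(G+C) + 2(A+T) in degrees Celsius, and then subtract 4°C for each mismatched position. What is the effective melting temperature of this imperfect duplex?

48°C

Primer base counts: A=3, T=5, G=3, C=6 → A+T=8, G+C=9
Perfect-match Tm = 2(8) + 4(9) = 16 + 36 = 52°C
Mismatches (positions where the bases are not complementary): 1 (at position 3)
Effective Tm = 52 − 1×4 = 52 − 4 = 48°C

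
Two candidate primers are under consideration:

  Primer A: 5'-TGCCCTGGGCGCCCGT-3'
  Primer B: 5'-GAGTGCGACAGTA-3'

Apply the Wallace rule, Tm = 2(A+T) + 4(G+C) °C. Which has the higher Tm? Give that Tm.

Primer A, 58°C

Primer A: A+T=3, G+C=13 → Tm = 2(3)+4(13) = 58°C
Primer B: A+T=6, G+C=7 → Tm = 2(6)+4(7) = 40°C
58°C vs 40°C → primer A is higher.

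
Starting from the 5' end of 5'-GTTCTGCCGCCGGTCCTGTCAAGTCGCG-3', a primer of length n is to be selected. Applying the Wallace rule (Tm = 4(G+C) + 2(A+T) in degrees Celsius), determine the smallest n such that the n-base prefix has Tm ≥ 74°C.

First 22 bases: GTTCTGCCGCCGGTCCTGTCAA → Tm = 72°C (< 74°C)
First 23 bases: GTTCTGCCGCCGGTCCTGTCAAG → Tm = 76°C (≥ 74°C)
Since every base adds ≥2°C, Tm only increases with n, so the threshold is first crossed at n = 23.

n = 23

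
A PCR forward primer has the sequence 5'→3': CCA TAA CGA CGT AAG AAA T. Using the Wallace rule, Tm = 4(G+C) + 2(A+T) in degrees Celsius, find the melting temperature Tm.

52°C

Counting bases: T=3, C=4, G=3, A=9
A+T = 12, G+C = 7
Tm = 4·7 + 2·12 = 28 + 24 = 52°C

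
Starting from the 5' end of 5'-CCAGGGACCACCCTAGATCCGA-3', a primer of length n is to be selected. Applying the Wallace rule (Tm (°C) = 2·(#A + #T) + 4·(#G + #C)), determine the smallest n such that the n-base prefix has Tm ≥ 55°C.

First 16 bases: CCAGGGACCACCCTAG → Tm = 54°C (< 55°C)
First 17 bases: CCAGGGACCACCCTAGA → Tm = 56°C (≥ 55°C)
Each additional base adds 2°C (A/T) or 4°C (G/C), so Tm is non-decreasing in n; n = 17 is the first length to reach 55°C.

n = 17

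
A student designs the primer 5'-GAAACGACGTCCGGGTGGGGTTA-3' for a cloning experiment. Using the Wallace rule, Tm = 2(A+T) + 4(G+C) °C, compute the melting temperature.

74°C

Scanning the sequence gives C=4, A=5, G=10, T=4.
So N_AT = 9 and N_GC = 14.
Tm = 4·14 + 2·9 = 56 + 18 = 74°C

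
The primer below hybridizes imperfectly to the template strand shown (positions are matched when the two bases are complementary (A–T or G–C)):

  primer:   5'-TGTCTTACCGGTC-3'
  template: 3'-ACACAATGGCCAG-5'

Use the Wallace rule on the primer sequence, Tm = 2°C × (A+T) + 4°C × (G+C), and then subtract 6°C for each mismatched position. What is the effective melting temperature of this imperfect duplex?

34°C

Primer base counts: A=1, T=5, G=3, C=4 → A+T=6, G+C=7
Perfect-match Tm = 2(6) + 4(7) = 12 + 28 = 40°C
Mismatches (positions where the bases are not complementary): 1 (at position 4)
Effective Tm = 40 − 1×6 = 40 − 6 = 34°C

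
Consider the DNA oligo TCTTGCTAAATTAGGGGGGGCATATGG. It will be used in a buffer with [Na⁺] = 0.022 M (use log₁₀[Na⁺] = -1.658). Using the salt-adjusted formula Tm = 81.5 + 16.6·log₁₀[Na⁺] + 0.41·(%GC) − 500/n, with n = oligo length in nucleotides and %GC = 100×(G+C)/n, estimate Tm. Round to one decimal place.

Length n = 27. Counting bases: C=3, A=6, G=10, T=8
G+C = 13, so %GC = 13/27 × 100 = 48.148%
Salt term: 16.6 × (-1.658) = -27.523
GC term: 0.41 × 48.148 = 19.741; length term: −500/27 = −18.519
Tm = 81.5 + (-27.523) + 19.741 − 18.519 = 55.199 → 55.2°C

55.2°C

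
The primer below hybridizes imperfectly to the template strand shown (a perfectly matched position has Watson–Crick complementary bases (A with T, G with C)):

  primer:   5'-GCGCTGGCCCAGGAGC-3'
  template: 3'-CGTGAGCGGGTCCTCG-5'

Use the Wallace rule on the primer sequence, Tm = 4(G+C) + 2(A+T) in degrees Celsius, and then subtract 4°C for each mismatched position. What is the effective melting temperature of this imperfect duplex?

Primer base counts: A=2, T=1, G=7, C=6 → A+T=3, G+C=13
Perfect-match Tm = 2(3) + 4(13) = 6 + 52 = 58°C
Mismatches (positions where the bases are not complementary): 2 (at positions 3, 6)
Effective Tm = 58 − 2×4 = 58 − 8 = 50°C

50°C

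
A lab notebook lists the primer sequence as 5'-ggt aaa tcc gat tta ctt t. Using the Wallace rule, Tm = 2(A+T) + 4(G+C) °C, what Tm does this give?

Base counts: C=3, T=8, A=5, G=3
A+T = 13, G+C = 6
Tm = 4·6 + 2·13 = 24 + 26 = 50°C

50°C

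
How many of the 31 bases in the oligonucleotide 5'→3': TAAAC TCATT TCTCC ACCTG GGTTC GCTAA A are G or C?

Base counts: T=10, A=8, G=4, C=9
Total G or C: 4 + 9 = 13

13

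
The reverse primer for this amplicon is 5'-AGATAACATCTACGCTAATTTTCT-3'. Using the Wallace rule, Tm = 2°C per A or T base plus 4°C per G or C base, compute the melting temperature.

62°C

Counting bases: G=2, T=9, A=8, C=5
So N_AT = 17 and N_GC = 7.
Tm = 2(17) + 4(7) = 34 + 28 = 62°C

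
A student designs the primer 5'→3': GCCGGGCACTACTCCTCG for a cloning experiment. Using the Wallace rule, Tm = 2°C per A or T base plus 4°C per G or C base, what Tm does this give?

Base counts: C=8, A=2, G=5, T=3
So N_AT = 5 and N_GC = 13.
Tm = 2×5 + 4×13 = 62°C

62°C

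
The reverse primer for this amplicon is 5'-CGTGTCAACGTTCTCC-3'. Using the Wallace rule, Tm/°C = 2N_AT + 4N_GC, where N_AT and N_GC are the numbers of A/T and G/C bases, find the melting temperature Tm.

50°C

Counting bases: G=3, T=5, C=6, A=2
So N_AT = 7 and N_GC = 9.
Tm = 2(7) + 4(9) = 14 + 36 = 50°C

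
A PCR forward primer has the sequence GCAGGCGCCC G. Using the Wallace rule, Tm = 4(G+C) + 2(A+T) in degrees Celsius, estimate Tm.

42°C

Base counts: T=0, G=5, C=5, A=1
A+T = 1, G+C = 10
Tm = 4·10 + 2·1 = 40 + 2 = 42°C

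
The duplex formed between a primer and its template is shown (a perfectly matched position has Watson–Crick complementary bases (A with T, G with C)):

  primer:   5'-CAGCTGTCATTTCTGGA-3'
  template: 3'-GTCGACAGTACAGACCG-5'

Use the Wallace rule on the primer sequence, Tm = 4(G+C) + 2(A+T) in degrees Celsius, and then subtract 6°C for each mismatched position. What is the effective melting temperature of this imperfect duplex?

Primer base counts: A=3, T=6, G=4, C=4 → A+T=9, G+C=8
Perfect-match Tm = 2(9) + 4(8) = 18 + 32 = 50°C
Mismatches (positions where the bases are not complementary): 2 (at positions 11, 17)
Effective Tm = 50 − 2×6 = 50 − 12 = 38°C

38°C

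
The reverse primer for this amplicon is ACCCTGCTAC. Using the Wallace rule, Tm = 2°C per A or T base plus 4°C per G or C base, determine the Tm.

T=2, C=5, A=2, G=1
A+T = 4, G+C = 6
Tm = 4·6 + 2·4 = 24 + 8 = 32°C

32°C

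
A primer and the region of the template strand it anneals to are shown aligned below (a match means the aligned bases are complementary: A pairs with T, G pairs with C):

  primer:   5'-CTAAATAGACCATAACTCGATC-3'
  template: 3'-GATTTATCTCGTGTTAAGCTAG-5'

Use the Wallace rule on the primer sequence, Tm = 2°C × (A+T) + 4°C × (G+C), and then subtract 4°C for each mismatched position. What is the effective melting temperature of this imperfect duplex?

48°C

Primer base counts: A=9, T=5, G=2, C=6 → A+T=14, G+C=8
Perfect-match Tm = 2(14) + 4(8) = 28 + 32 = 60°C
Mismatches (positions where the bases are not complementary): 3 (at positions 10, 13, 16)
Effective Tm = 60 − 3×4 = 60 − 12 = 48°C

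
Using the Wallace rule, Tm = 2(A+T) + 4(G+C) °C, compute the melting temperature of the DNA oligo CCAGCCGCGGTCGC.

Base counts: T=1, C=7, G=5, A=1
So N_AT = 2 and N_GC = 12.
Tm = 2×2 + 4×12 = 52°C

52°C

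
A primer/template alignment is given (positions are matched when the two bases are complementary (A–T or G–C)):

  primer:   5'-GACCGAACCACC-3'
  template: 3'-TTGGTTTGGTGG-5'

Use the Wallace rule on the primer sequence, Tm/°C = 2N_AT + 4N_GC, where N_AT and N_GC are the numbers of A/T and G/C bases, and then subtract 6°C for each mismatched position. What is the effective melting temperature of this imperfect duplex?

Primer base counts: A=4, T=0, G=2, C=6 → A+T=4, G+C=8
Perfect-match Tm = 2(4) + 4(8) = 8 + 32 = 40°C
Mismatches (positions where the bases are not complementary): 2 (at positions 1, 5)
Effective Tm = 40 − 2×6 = 40 − 12 = 28°C

28°C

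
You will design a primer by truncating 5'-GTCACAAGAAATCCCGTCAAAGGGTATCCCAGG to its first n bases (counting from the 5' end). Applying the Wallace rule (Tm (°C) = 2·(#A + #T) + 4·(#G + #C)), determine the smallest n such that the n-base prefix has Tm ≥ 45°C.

n = 16

First 15 bases: GTCACAAGAAATCCC → Tm = 44°C (< 45°C)
First 16 bases: GTCACAAGAAATCCCG → Tm = 48°C (≥ 45°C)
Each additional base adds 2°C (A/T) or 4°C (G/C), so Tm is non-decreasing in n; n = 16 is the first length to reach 45°C.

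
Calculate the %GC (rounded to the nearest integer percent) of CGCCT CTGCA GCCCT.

73%

Counting bases: T=3, G=3, C=8, A=1
G+C = 3 + 8 = 11 out of 15 bases
%GC = 11/15 × 100 = 73.33% ≈ 73%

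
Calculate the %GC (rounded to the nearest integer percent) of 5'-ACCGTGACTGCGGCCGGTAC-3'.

G=7, T=3, A=3, C=7
G+C = 7 + 7 = 14 out of 20 bases
%GC = 14/20 × 100 = 70% ≈ 70%

70%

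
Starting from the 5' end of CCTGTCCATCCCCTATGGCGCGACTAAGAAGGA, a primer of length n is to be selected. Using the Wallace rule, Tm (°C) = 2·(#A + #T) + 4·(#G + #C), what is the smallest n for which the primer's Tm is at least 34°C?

First 10 bases: CCTGTCCATC → Tm = 32°C (< 34°C)
First 11 bases: CCTGTCCATCC → Tm = 36°C (≥ 34°C)
Since every base adds ≥2°C, Tm only increases with n, so the threshold is first crossed at n = 11.

n = 11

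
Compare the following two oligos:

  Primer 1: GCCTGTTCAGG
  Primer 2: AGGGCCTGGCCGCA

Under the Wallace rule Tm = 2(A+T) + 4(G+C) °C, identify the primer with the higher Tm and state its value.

Primer 2, 50°C

Primer 1: A+T=4, G+C=7 → Tm = 2(4)+4(7) = 36°C
Primer 2: A+T=3, G+C=11 → Tm = 2(3)+4(11) = 50°C
36°C vs 50°C → primer 2 is higher.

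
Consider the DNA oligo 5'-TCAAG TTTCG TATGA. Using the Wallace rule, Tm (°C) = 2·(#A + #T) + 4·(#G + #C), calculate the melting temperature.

40°C

Scanning the sequence gives G=3, A=4, T=6, C=2.
So N_AT = 10 and N_GC = 5.
Tm = 2×10 + 4×5 = 40°C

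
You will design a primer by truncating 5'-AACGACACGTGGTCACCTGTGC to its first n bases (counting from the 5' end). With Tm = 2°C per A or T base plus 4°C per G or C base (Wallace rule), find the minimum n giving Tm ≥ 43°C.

n = 14

First 13 bases: AACGACACGTGGT → Tm = 40°C (< 43°C)
First 14 bases: AACGACACGTGGTC → Tm = 44°C (≥ 43°C)
Since every base adds ≥2°C, Tm only increases with n, so the threshold is first crossed at n = 14.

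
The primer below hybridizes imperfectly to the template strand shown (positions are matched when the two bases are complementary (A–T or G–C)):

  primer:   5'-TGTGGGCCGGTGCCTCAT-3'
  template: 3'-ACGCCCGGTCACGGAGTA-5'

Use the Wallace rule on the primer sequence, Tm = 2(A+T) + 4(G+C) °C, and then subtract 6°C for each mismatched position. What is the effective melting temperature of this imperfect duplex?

48°C

Primer base counts: A=1, T=5, G=7, C=5 → A+T=6, G+C=12
Perfect-match Tm = 2(6) + 4(12) = 12 + 48 = 60°C
Mismatches (positions where the bases are not complementary): 2 (at positions 3, 9)
Effective Tm = 60 − 2×6 = 60 − 12 = 48°C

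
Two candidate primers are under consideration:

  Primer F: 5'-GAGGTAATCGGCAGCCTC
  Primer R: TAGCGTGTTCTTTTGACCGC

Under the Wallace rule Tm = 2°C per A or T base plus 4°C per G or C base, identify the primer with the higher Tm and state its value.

Primer R, 60°C

Primer F: A+T=7, G+C=11 → Tm = 2(7)+4(11) = 58°C
Primer R: A+T=10, G+C=10 → Tm = 2(10)+4(10) = 60°C
58°C vs 60°C → primer R is higher.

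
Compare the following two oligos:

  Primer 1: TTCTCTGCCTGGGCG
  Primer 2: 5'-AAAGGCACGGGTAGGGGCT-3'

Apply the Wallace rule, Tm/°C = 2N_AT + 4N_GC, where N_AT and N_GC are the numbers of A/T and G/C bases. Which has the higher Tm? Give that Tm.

Primer 2, 62°C

Primer 1: A+T=5, G+C=10 → Tm = 2(5)+4(10) = 50°C
Primer 2: A+T=7, G+C=12 → Tm = 2(7)+4(12) = 62°C
50°C vs 62°C → primer 2 is higher.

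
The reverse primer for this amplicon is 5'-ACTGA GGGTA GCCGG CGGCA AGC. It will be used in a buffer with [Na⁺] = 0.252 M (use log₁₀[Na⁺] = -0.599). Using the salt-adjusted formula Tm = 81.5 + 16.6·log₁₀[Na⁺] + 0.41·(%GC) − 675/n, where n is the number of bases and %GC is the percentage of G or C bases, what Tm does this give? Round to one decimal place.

Length n = 23. A=5, C=6, T=2, G=10
G+C = 16, so %GC = 16/23 × 100 = 69.565%
Salt term: 16.6 × (-0.599) = -9.943
GC term: 0.41 × 69.565 = 28.522; length term: −675/23 = −29.348
Tm = 81.5 + (-9.943) + 28.522 − 29.348 = 70.731 → 70.7°C

70.7°C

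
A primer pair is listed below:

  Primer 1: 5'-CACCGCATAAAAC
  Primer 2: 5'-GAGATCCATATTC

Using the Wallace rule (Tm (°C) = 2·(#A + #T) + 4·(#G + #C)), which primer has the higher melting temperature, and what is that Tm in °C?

Primer 1, 38°C

Primer 1: A+T=7, G+C=6 → Tm = 2(7)+4(6) = 38°C
Primer 2: A+T=8, G+C=5 → Tm = 2(8)+4(5) = 36°C
38°C vs 36°C → primer 1 is higher.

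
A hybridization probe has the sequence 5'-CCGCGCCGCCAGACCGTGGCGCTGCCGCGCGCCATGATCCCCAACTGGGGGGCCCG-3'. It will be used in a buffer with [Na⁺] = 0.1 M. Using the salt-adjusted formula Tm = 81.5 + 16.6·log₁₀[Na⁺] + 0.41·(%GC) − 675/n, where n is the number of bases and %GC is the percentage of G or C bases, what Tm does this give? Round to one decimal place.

85.8°C

Length n = 56. Scanning the sequence gives T=5, C=25, A=6, G=20.
G+C = 45, so %GC = 45/56 × 100 = 80.357%
Salt term: 16.6 × (-1) = -16.6
GC term: 0.41 × 80.357 = 32.946; length term: −675/56 = −12.054
Tm = 81.5 + (-16.6) + 32.946 − 12.054 = 85.792 → 85.8°C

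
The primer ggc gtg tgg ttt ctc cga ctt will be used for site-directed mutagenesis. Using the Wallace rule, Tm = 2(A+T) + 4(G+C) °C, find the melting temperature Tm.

Counting bases: T=8, G=7, A=1, C=5
A+T = 9, G+C = 12
Tm = 2(9) + 4(12) = 18 + 48 = 66°C

66°C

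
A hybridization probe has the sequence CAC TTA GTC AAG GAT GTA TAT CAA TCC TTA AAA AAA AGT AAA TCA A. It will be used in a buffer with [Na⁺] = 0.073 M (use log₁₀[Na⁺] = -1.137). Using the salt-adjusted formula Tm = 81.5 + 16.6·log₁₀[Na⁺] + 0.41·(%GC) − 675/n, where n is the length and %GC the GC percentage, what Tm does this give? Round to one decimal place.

58.6°C

Length n = 46. A=22, C=7, T=12, G=5
G+C = 12, so %GC = 12/46 × 100 = 26.087%
Salt term: 16.6 × (-1.137) = -18.874
GC term: 0.41 × 26.087 = 10.696; length term: −675/46 = −14.674
Tm = 81.5 + (-18.874) + 10.696 − 14.674 = 58.648 → 58.6°C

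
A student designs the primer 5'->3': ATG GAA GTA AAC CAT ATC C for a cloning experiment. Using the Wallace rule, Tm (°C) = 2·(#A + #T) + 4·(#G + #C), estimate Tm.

52°C

Scanning the sequence gives C=4, A=8, G=3, T=4.
AT pairs contribute 12, GC pairs contribute 7.
Tm = 2(12) + 4(7) = 24 + 28 = 52°C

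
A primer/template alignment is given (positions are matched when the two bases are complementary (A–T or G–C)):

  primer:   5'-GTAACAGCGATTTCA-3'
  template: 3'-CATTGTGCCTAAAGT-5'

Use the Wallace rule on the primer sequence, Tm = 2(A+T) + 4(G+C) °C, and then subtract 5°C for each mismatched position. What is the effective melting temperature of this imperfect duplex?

Primer base counts: A=5, T=4, G=3, C=3 → A+T=9, G+C=6
Perfect-match Tm = 2(9) + 4(6) = 18 + 24 = 42°C
Mismatches (positions where the bases are not complementary): 2 (at positions 7, 8)
Effective Tm = 42 − 2×5 = 42 − 10 = 32°C

32°C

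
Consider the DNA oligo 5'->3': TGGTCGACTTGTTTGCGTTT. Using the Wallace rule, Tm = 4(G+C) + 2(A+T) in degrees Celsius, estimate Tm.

58°C

T=10, C=3, A=1, G=6
A+T = 11, G+C = 9
Tm = 4·9 + 2·11 = 36 + 22 = 58°C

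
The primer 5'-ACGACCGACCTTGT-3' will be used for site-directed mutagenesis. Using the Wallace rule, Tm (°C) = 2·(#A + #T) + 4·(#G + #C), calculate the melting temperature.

Base counts: G=3, A=3, T=3, C=5
So N_AT = 6 and N_GC = 8.
Tm = 4·8 + 2·6 = 32 + 12 = 44°C

44°C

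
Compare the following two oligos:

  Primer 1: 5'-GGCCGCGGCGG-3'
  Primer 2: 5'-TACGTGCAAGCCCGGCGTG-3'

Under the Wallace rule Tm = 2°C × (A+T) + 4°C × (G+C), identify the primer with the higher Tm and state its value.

Primer 2, 64°C

Primer 1: A+T=0, G+C=11 → Tm = 2(0)+4(11) = 44°C
Primer 2: A+T=6, G+C=13 → Tm = 2(6)+4(13) = 64°C
44°C vs 64°C → primer 2 is higher.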